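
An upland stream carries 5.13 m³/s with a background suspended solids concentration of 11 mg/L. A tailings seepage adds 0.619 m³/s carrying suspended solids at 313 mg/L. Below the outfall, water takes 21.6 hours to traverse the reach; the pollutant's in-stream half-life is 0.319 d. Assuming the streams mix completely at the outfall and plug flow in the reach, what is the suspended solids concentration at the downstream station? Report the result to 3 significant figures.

Mass balance: C = (5.130·11.00 + 0.6190·313.0) / 5.749 = 250.2/5.749 = 43.52 mg/L.
Half-life 0.319 d → k = ln 2 / 0.319 = 2.173 d⁻¹.
Applying C = C₀e^(−kt): 43.52 × 0.1415 = 6.157 mg/L.

6.16 mg/L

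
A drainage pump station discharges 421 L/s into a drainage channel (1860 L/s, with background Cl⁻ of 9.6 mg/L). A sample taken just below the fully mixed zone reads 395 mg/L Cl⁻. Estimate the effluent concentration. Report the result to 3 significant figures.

Mass balance: 1860·9.600 + 421.0·Cₑ = 2281·395.0
→ Cₑ = (2281·395.0 − 1860·9.600) / 421.0 = 2098 mg/L.

2100 mg/L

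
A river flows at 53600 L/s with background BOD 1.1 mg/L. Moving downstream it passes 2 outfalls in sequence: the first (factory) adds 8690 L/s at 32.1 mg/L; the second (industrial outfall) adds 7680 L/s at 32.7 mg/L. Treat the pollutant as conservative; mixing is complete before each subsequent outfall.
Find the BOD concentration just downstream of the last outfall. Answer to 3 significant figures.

After outfall 1: Q = 53600 + 8690 = 62290 L/s; C = (53600·1.100 + 8690·32.10)/62290 = 5.425 mg/L.
After outfall 2: Q = 62290 + 7680 = 69970 L/s; C = (62290·5.425 + 7680·32.70)/69970 = 8.419 mg/L.

8.42 mg/L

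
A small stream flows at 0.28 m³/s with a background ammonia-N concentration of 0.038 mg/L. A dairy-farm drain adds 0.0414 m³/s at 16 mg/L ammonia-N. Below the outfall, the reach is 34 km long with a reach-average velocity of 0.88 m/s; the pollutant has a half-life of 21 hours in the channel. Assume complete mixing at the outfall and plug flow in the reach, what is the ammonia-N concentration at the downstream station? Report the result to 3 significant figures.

Mixed concentration C = ΣQC/ΣQ = (0.2800·0.03800 + 0.04140·16.00) / 0.3214 = 0.6730/0.3214 = 2.094 mg/L.
Travel time t = 34·1000 / 0.88 = 38640 s = 10.73 h.
Half-life 21 h → k = ln 2 / 21 = 0.03301 h⁻¹ = 0.7922 d⁻¹.
First-order decay: C = 2.094·exp(−k·t) = 2.094·0.7017 = 1.469 mg/L.

1.47 mg/L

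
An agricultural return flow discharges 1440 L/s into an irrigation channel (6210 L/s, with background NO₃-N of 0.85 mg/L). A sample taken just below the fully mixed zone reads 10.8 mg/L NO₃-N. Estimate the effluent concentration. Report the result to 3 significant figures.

53.7 mg/L

Mass balance: 6210·0.8500 + 1440·Cₑ = 7650·10.80
→ Cₑ = (7650·10.80 − 6210·0.8500) / 1440 = 53.71 mg/L.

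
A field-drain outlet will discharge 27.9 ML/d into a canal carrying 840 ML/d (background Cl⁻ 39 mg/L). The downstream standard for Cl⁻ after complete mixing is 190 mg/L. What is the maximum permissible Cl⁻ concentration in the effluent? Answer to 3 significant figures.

4740 mg/L

At the limit, (Qr·Cr + Qe·Cₑ)/(Qr + Qe) = 190:
Cₑ = (867.9·190 − 840.0·39.00) / 27.90 = 4736 mg/L.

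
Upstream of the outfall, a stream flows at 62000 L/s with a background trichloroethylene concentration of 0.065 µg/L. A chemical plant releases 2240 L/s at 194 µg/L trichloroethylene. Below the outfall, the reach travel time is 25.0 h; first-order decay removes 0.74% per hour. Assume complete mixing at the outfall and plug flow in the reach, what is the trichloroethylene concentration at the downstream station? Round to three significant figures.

5.67 µg/L

Conservation of mass: C = (62000·0.06500 + 2240·194.0) / 64240 = 438600/64240 = 6.827 µg/L.
0.74%/h lost → k = −ln(1 − 0.0074) = 0.007428 h⁻¹.
First-order decay: C = 6.827·exp(−k·t) = 6.827·0.8305 = 5.670 µg/L.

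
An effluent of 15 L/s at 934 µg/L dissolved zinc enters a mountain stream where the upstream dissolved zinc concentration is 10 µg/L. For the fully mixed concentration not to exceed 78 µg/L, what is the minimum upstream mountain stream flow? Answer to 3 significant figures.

Set C_mix = 78: (Q·10.00 + 15.00·934.0) / (Q + 15.00) = 78
→ Q = 15.00·(934.0 − 78)/(78 − 10.00) = 188.8 L/s.

189 L/s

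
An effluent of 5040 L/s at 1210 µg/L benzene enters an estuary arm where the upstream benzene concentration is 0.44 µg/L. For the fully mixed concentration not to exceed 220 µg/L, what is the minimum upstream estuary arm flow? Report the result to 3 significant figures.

22700 L/s

Set C_mix = 220: (Q·0.4400 + 5040·1210) / (Q + 5040) = 220
→ Q = 5040·(1210 − 220)/(220 − 0.4400) = 22730 L/s.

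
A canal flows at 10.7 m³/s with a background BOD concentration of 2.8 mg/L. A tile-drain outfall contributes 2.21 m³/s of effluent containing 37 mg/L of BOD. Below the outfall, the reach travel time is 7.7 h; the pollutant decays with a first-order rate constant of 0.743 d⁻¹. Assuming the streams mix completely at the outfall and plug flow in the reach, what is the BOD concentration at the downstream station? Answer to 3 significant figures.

Flow-weighted average: C = (10.70·2.800 + 2.210·37.00) / 12.91 = 111.7/12.91 = 8.655 mg/L.
Decay over the reach: 8.655·exp(−kt) = 8.655·0.7879 = 6.819 mg/L.

6.82 mg/L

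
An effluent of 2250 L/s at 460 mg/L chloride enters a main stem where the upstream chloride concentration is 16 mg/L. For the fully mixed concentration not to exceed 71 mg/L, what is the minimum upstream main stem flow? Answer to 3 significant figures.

15900 L/s

Set C_mix = 71: (Q·16.00 + 2250·460.0) / (Q + 2250) = 71
→ Q = 2250·(460.0 − 71)/(71 − 16.00) = 15910 L/s.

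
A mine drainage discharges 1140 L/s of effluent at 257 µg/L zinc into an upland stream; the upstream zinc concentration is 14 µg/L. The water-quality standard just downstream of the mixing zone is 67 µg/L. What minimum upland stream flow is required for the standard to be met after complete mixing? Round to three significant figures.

Set C_mix = 67: (Q·14.00 + 1140·257.0) / (Q + 1140) = 67
→ Q = 1140·(257.0 − 67)/(67 − 14.00) = 4087 L/s.

4090 L/s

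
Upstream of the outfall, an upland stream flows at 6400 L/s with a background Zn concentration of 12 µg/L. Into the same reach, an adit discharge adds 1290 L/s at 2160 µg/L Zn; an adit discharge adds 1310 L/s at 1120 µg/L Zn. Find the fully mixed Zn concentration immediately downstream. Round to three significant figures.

After mixing, C = (6400·12.00 + 1290·2160 + 1310·1120) / 9000 = 4330000/9000 = 481.2 µg/L.

481 µg/L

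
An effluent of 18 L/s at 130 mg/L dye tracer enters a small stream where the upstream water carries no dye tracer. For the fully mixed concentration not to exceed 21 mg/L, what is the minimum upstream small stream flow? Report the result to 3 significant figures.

Set C_mix = 21: (Q·0 + 18.00·130.0) / (Q + 18.00) = 21
→ Q = 18.00·(130.0 − 21)/(21 − 0) = 93.43 L/s.

93.4 L/s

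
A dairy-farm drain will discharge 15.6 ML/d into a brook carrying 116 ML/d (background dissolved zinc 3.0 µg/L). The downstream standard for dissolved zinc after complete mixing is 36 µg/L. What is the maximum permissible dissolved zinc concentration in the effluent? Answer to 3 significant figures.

At the limit, (Qr·Cr + Qe·Cₑ)/(Qr + Qe) = 36:
Cₑ = (131.6·36 − 116.0·3.000) / 15.60 = 281.4 µg/L.

281 µg/L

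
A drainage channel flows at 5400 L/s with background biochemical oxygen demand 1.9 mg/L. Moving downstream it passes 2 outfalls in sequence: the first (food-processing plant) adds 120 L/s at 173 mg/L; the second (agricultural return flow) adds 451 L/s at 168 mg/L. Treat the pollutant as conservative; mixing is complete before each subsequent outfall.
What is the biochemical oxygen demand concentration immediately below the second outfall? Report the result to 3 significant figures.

17.9 mg/L

Below outfall 1: Q → 5520 L/s, C = (5400·1.900 + 120.0·173.0)/5520 = 5.620 mg/L.
Below outfall 2: Q → 5971 L/s, C = (5520·5.620 + 451.0·168.0)/5971 = 17.88 mg/L.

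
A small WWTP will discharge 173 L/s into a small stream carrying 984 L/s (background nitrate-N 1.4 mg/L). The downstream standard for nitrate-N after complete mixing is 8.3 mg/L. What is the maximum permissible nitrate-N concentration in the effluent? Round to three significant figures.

47.5 mg/L

At the limit, (Qr·Cr + Qe·Cₑ)/(Qr + Qe) = 8.3:
Cₑ = (1157·8.3 − 984.0·1.400) / 173.0 = 47.55 mg/L.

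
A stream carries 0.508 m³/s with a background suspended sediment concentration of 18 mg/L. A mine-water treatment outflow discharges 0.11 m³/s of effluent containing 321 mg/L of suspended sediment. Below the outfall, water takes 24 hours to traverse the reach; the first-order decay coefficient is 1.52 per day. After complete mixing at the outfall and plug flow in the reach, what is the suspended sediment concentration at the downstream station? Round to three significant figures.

After mixing, C = (0.5080·18.00 + 0.1100·321.0) / 0.6180 = 44.45/0.6180 = 71.93 mg/L.
Decay over the reach: 71.93·exp(−kt) = 71.93·0.2187 = 15.73 mg/L.

15.7 mg/L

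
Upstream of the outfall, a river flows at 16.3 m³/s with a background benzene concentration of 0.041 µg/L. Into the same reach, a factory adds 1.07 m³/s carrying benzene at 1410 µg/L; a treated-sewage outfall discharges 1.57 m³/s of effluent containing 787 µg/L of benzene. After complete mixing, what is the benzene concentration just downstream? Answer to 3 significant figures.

Mixed concentration C = ΣQC/ΣQ = (16.30·0.04100 + 1.070·1410 + 1.570·787.0) / 18.94 = 2745/18.94 = 144.9 µg/L.

145 µg/L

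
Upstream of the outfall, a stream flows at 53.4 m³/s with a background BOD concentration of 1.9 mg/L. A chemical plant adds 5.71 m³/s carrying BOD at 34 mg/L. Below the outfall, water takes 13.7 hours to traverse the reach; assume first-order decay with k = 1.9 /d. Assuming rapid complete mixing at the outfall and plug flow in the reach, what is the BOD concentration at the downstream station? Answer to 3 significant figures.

Mass balance: C = (53.40·1.900 + 5.710·34.00) / 59.11 = 295.6/59.11 = 5.001 mg/L.
Applying C = C₀e^(−kt): 5.001 × 0.3380 = 1.690 mg/L.

1.69 mg/L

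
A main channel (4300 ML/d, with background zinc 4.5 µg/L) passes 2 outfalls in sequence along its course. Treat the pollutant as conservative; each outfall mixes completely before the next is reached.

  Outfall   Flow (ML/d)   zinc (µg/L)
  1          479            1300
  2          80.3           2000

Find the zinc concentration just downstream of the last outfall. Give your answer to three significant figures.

165 µg/L

Below outfall 1: Q → 4779 ML/d, C = (4300·4.500 + 479.0·1300)/4779 = 134.3 µg/L.
Below outfall 2: Q → 4859 ML/d, C = (4779·134.3 + 80.30·2000)/4859 = 165.2 µg/L.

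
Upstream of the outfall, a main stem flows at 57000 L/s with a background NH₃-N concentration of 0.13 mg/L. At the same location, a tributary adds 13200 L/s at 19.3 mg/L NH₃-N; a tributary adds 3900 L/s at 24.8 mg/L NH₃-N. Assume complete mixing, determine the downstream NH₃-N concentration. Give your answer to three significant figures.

Flow-weighted average: C = (57000·0.1300 + 13200·19.30 + 3900·24.80) / 74100 = 358900/74100 = 4.843 mg/L.

4.84 mg/L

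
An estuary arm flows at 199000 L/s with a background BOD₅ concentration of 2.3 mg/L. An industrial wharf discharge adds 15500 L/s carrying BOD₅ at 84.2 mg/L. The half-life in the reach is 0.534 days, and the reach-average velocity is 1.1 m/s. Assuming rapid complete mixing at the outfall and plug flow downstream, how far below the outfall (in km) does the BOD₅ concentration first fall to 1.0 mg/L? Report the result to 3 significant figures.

154 km

Flow-weighted average: C = (199000·2.300 + 15500·84.20) / 214500 = 1763000/214500 = 8.218 mg/L.
Half-life 0.534 d → k = ln 2 / 0.534 = 1.298 d⁻¹.
Set 8.218·exp(−k·t) = 1.0 → t = ln(8.218/1.0)/k = 140200 s = 38.95 h.
Distance = v·t = 1.1·140200 = 154200 m = 154.2 km.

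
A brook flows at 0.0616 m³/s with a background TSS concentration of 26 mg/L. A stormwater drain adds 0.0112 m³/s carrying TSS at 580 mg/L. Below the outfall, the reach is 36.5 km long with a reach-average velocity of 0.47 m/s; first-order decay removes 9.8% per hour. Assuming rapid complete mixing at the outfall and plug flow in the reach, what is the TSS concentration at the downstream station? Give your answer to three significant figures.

Mass balance: C = (0.06160·26.00 + 0.01120·580.0) / 0.07280 = 8.098/0.07280 = 111.2 mg/L.
Travel time t = 36.5·1000 / 0.47 = 77660 s = 21.57 h.
9.8%/h lost → k = −ln(1 − 0.098) = 0.1031 h⁻¹.
First-order decay: C = 111.2·exp(−k·t) = 111.2·0.1081 = 12.02 mg/L.

12.0 mg/L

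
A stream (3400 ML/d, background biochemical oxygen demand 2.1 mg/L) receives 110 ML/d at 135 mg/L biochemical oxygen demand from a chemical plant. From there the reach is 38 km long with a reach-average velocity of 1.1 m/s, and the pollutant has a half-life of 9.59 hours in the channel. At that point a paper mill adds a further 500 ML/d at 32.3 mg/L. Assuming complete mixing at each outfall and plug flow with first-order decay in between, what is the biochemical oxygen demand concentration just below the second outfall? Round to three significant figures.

Conservation of mass: C = (3400·2.100 + 110.0·135.0) / 3510 = 21990/3510 = 6.265 mg/L; combined flow 3510 ML/d.
Travel time t = 38·1000 / 1.1 = 34550 s = 9.596 h.
Half-life 9.59 h → k = ln 2 / 9.59 = 0.07228 h⁻¹ = 1.735 d⁻¹.
Decay over the reach: 6.265·exp(−kt) = 6.265·0.4998 = 3.131 mg/L.
Second outfall: C = (3510·3.131 + 500.0·32.30)/4010 = 6.768 mg/L.

6.77 mg/L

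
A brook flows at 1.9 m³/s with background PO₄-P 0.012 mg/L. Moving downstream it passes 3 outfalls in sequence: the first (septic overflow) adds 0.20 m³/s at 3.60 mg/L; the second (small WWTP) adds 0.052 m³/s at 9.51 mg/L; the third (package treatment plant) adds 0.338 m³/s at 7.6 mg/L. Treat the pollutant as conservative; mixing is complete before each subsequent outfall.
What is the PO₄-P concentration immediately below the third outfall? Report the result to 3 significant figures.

1.53 mg/L

Outfall 1: combined Q = 2.100 m³/s; C = (1.900·0.01200 + 0.2000·3.600)/2.100 = 0.3537 mg/L.
Outfall 2: combined Q = 2.152 m³/s; C = (2.100·0.3537 + 0.05200·9.510)/2.152 = 0.5750 mg/L.
Outfall 3: combined Q = 2.490 m³/s; C = (2.152·0.5750 + 0.3380·7.600)/2.490 = 1.529 mg/L.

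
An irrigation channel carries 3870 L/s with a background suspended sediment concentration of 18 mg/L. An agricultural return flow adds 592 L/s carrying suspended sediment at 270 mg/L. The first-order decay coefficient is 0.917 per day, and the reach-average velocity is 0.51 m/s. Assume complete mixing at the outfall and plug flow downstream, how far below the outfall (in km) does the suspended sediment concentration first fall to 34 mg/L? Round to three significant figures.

Mixed concentration C = ΣQC/ΣQ = (3870·18.00 + 592.0·270.0) / 4462 = 229500/4462 = 51.43 mg/L.
Set 51.43·exp(−k·t) = 34 → t = ln(51.43/34)/k = 39000 s = 10.83 h.
Distance = v·t = 0.51·39000 = 19890 m = 19.89 km.

19.9 km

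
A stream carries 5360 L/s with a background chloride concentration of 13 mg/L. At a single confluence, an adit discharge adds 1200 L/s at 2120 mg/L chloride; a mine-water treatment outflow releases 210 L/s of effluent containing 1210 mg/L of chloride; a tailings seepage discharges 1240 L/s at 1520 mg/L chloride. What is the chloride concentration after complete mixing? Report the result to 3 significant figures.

593 mg/L

Conservation of mass: C = (5360·13.00 + 1200·2120 + 210.0·1210 + 1240·1520) / 8010 = 4753000/8010 = 593.3 mg/L.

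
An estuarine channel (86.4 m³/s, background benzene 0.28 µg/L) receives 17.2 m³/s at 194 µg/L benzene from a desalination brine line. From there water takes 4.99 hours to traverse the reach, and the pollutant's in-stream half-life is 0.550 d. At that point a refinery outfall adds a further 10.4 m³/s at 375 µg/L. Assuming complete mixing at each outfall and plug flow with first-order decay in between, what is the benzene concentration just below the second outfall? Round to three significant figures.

56.9 µg/L

Mass balance: C = (86.40·0.2800 + 17.20·194.0) / 103.6 = 3361/103.6 = 32.44 µg/L; combined flow 103.6 m³/s.
Half-life 0.550 d → k = ln 2 / 0.550 = 1.260 d⁻¹.
Decay over the reach: 32.44·exp(−kt) = 32.44·0.7695 = 24.96 µg/L.
Second outfall: C = (103.6·24.96 + 10.40·375.0)/114.0 = 56.90 µg/L.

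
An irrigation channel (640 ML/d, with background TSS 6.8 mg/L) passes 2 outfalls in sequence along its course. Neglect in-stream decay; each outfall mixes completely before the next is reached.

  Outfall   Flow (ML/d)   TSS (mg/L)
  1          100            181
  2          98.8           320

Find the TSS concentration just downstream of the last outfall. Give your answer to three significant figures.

64.5 mg/L

Outfall 1: combined Q = 740.0 ML/d; C = (640.0·6.800 + 100.0·181.0)/740.0 = 30.34 mg/L.
Outfall 2: combined Q = 838.8 ML/d; C = (740.0·30.34 + 98.80·320.0)/838.8 = 64.46 mg/L.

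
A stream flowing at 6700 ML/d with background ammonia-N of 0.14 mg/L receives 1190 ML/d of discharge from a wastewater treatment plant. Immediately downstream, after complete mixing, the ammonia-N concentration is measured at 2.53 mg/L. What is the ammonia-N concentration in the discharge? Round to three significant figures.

16.0 mg/L

Mass balance: 6700·0.1400 + 1190·Cₑ = 7890·2.530
→ Cₑ = (7890·2.530 − 6700·0.1400) / 1190 = 15.99 mg/L.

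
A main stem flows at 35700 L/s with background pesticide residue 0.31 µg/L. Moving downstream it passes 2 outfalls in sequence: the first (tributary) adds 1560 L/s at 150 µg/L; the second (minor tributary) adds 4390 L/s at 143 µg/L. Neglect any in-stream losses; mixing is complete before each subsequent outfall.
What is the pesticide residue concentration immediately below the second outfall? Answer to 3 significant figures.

21.0 µg/L

After outfall 1: Q = 35700 + 1560 = 37260 L/s; C = (35700·0.3100 + 1560·150.0)/37260 = 6.577 µg/L.
After outfall 2: Q = 37260 + 4390 = 41650 L/s; C = (37260·6.577 + 4390·143.0)/41650 = 20.96 µg/L.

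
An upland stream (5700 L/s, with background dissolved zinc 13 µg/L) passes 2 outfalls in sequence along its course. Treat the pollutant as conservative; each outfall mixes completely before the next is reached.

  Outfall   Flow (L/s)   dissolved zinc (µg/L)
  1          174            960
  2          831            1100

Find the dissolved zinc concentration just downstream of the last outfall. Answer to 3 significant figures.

172 µg/L

Outfall 1: combined Q = 5874 L/s; C = (5700·13.00 + 174.0·960.0)/5874 = 41.05 µg/L.
Outfall 2: combined Q = 6705 L/s; C = (5874·41.05 + 831.0·1100)/6705 = 172.3 µg/L.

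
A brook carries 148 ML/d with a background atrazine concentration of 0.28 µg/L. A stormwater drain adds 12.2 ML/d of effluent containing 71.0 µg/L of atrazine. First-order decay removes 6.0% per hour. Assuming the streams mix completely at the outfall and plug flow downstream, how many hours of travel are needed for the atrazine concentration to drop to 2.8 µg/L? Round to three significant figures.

Mixed concentration C = ΣQC/ΣQ = (148.0·0.2800 + 12.20·71.00) / 160.2 = 907.6/160.2 = 5.666 µg/L.
6.0%/h lost → k = −ln(1 − 0.06) = 0.06188 h⁻¹.
5.666·exp(−k·t) = 2.8 → t = ln(5.666/2.8)/k = 41010 s = 11.39 h.

11.4 h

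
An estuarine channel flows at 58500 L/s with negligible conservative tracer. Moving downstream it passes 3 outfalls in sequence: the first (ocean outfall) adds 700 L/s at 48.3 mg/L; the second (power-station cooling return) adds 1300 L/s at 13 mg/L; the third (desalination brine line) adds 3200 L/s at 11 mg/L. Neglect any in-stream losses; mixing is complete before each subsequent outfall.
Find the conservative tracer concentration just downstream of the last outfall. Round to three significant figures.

1.35 mg/L

Below outfall 1: Q → 59200 L/s, C = (58500·0 + 700.0·48.30)/59200 = 0.5711 mg/L.
Below outfall 2: Q → 60500 L/s, C = (59200·0.5711 + 1300·13.00)/60500 = 0.8382 mg/L.
Below outfall 3: Q → 63700 L/s, C = (60500·0.8382 + 3200·11.00)/63700 = 1.349 mg/L.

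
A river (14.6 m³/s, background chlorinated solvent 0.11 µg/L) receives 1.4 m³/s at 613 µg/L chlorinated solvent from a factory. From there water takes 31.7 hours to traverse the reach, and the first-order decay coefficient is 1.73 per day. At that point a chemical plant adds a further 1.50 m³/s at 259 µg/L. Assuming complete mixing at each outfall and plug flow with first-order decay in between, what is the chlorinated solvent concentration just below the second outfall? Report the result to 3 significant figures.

27.2 µg/L

Conservation of mass: C = (14.60·0.1100 + 1.400·613.0) / 16.00 = 859.8/16.00 = 53.74 µg/L; combined flow 16.00 m³/s.
First-order decay: C = 53.74·exp(−k·t) = 53.74·0.1018 = 5.469 µg/L.
Second outfall: C = (16.00·5.469 + 1.500·259.0)/17.50 = 27.20 µg/L.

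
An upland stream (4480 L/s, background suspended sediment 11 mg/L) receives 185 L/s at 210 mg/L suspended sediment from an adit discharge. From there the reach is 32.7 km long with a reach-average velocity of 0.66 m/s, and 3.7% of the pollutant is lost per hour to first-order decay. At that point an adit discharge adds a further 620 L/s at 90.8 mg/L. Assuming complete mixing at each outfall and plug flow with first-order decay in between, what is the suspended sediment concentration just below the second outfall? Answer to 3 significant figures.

20.6 mg/L

Conservation of mass: C = (4480·11.00 + 185.0·210.0) / 4665 = 88130/4665 = 18.89 mg/L; combined flow 4665 L/s.
Travel time t = 32.7·1000 / 0.66 = 49550 s = 13.76 h.
3.7%/h lost → k = −ln(1 − 0.037) = 0.03770 h⁻¹.
First-order decay: C = 18.89·exp(−k·t) = 18.89·0.5952 = 11.24 mg/L.
Second outfall: C = (4665·11.24 + 620.0·90.80)/5285 = 20.58 mg/L.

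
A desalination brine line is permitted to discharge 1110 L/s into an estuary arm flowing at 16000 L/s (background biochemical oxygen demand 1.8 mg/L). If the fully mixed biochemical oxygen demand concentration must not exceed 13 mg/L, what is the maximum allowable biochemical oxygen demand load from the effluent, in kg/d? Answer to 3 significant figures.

16700 kg/d

Mass balance at the limit: 16000·1.800 + 1110·Cₑ = 17110·13 → Cₑ = 174.4 mg/L.
1110 L/s = 1.110 m³/s. Load = 1.110 m³/s × 174.4 g/m³ × 86 400 s/d = 16730 kg/d.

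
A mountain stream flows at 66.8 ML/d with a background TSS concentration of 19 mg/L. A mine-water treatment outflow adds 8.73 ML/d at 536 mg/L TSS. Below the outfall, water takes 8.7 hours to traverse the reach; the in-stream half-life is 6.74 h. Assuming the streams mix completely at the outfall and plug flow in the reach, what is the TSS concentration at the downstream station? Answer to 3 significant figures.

Mixed concentration C = ΣQC/ΣQ = (66.80·19.00 + 8.730·536.0) / 75.53 = 5948/75.53 = 78.76 mg/L.
Half-life 6.74 h → k = ln 2 / 6.74 = 0.1028 h⁻¹ = 2.468 d⁻¹.
After decay, C = 78.76 × e^(−kt) = 78.76 × 0.4087 = 32.19 mg/L.

32.2 mg/L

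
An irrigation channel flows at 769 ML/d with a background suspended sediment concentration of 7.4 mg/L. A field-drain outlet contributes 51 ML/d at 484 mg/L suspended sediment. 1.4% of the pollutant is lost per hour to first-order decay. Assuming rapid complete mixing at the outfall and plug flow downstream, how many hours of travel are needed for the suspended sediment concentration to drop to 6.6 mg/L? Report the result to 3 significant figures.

122 h

Mixed concentration C = ΣQC/ΣQ = (769.0·7.400 + 51.00·484.0) / 820.0 = 30370/820.0 = 37.04 mg/L.
1.4%/h lost → k = −ln(1 − 0.014) = 0.01410 h⁻¹.
37.04·exp(−k·t) = 6.6 → t = ln(37.04/6.6)/k = 440500 s = 122.3 h.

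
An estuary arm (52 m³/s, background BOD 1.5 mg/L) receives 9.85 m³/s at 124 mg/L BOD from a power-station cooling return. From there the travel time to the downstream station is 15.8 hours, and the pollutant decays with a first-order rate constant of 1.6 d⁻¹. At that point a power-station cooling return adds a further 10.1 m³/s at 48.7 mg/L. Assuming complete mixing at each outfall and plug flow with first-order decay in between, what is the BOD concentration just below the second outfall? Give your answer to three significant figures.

13.1 mg/L

After mixing, C = (52.00·1.500 + 9.850·124.0) / 61.85 = 1299/61.85 = 21.01 mg/L; combined flow 61.85 m³/s.
First-order decay: C = 21.01·exp(−k·t) = 21.01·0.3488 = 7.327 mg/L.
Second outfall: C = (61.85·7.327 + 10.10·48.70)/71.95 = 13.14 mg/L.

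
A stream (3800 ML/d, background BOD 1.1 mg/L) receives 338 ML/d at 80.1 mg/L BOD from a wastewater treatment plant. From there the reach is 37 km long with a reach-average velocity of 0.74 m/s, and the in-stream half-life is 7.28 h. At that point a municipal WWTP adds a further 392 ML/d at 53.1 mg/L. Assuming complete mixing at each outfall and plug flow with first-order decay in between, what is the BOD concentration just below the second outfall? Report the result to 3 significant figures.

Flow-weighted average: C = (3800·1.100 + 338.0·80.10) / 4138 = 31250/4138 = 7.553 mg/L; combined flow 4138 ML/d.
Travel time t = 37·1000 / 0.74 = 50000 s = 13.89 h.
Half-life 7.28 h → k = ln 2 / 7.28 = 0.09521 h⁻¹ = 2.285 d⁻¹.
After decay, C = 7.553 × e^(−kt) = 7.553 × 0.2665 = 2.013 mg/L.
Second outfall: C = (4138·2.013 + 392.0·53.10)/4530 = 6.434 mg/L.

6.43 mg/L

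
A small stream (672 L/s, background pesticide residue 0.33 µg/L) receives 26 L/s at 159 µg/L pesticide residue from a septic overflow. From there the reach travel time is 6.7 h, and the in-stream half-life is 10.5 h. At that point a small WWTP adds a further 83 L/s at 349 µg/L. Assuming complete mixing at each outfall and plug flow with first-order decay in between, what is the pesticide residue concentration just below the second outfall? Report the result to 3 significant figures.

Mixed concentration C = ΣQC/ΣQ = (672.0·0.3300 + 26.00·159.0) / 698.0 = 4356/698.0 = 6.240 µg/L; combined flow 698.0 L/s.
Half-life 10.5 h → k = ln 2 / 10.5 = 0.06601 h⁻¹ = 1.584 d⁻¹.
First-order decay: C = 6.240·exp(−k·t) = 6.240·0.6426 = 4.010 µg/L.
At the second outfall, C = (698.0·4.010 + 83.00·349.0) / (698.0 + 83.00) = 40.67 µg/L.

40.7 µg/L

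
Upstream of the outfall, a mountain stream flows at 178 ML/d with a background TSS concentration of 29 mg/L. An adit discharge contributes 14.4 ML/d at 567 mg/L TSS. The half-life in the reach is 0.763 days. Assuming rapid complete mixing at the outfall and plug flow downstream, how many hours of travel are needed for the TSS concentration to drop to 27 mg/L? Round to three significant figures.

After mixing, C = (178.0·29.00 + 14.40·567.0) / 192.4 = 13330/192.4 = 69.27 mg/L.
Half-life 0.763 d → k = ln 2 / 0.763 = 0.9084 d⁻¹.
69.27·exp(−k·t) = 27 → t = ln(69.27/27)/k = 89600 s = 24.89 h.

24.9 h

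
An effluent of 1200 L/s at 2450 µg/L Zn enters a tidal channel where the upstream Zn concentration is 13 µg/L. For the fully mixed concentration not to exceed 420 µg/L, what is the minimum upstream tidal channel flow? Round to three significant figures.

Set C_mix = 420: (Q·13.00 + 1200·2450) / (Q + 1200) = 420
→ Q = 1200·(2450 − 420)/(420 − 13.00) = 5985 L/s.

5990 L/s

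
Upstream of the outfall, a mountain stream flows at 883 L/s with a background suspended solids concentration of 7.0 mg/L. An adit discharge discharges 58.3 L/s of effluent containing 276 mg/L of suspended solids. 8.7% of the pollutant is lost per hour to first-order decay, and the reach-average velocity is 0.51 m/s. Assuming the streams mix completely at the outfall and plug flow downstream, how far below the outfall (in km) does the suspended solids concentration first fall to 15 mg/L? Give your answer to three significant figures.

9.19 km

Flow-weighted average: C = (883.0·7.000 + 58.30·276.0) / 941.3 = 22270/941.3 = 23.66 mg/L.
8.7%/h lost → k = −ln(1 − 0.087) = 0.09102 h⁻¹.
Set 23.66·exp(−k·t) = 15 → t = ln(23.66/15)/k = 18030 s = 5.007 h.
Distance = v·t = 0.51·18030 = 9193 m = 9.193 km.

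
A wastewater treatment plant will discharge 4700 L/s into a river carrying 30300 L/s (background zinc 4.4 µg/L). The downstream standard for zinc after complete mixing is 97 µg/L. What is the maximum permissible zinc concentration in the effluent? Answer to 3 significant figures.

694 µg/L

At the limit, (Qr·Cr + Qe·Cₑ)/(Qr + Qe) = 97:
Cₑ = (35000·97 − 30300·4.400) / 4700 = 694.0 µg/L.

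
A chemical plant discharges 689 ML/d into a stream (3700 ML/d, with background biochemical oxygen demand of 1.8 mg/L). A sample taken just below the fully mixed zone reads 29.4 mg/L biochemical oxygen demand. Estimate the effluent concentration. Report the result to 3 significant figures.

178 mg/L

Mass balance: 3700·1.800 + 689.0·Cₑ = 4389·29.40
→ Cₑ = (4389·29.40 − 3700·1.800) / 689.0 = 177.6 mg/L.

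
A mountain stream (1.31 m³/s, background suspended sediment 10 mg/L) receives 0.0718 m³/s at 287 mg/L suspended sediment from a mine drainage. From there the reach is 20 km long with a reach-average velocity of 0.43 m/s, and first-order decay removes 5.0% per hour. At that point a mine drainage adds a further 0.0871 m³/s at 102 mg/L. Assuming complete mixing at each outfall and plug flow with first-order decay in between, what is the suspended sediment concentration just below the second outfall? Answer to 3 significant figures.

17.9 mg/L

Mass balance: C = (1.310·10.00 + 0.07180·287.0) / 1.382 = 33.71/1.382 = 24.39 mg/L; combined flow 1.382 m³/s.
Travel time t = 20·1000 / 0.43 = 46510 s = 12.92 h.
5.0%/h lost → k = −ln(1 − 0.05) = 0.05129 h⁻¹.
First-order decay: C = 24.39·exp(−k·t) = 24.39·0.5155 = 12.57 mg/L.
Second outfall: C = (1.382·12.57 + 0.08710·102.0)/1.469 = 17.88 mg/L.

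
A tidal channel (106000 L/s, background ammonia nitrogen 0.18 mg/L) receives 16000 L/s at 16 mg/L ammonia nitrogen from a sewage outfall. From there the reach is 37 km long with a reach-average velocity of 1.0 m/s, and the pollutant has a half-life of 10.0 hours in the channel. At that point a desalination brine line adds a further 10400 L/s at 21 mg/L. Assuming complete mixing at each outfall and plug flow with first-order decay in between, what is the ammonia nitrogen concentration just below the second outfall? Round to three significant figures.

2.67 mg/L

Flow-weighted average: C = (106000·0.1800 + 16000·16.00) / 122000 = 275100/122000 = 2.255 mg/L; combined flow 122000 L/s.
Travel time t = 37·1000 / 1.0 = 37000 s = 10.28 h.
Half-life 10.0 h → k = ln 2 / 10.0 = 0.06931 h⁻¹ = 1.664 d⁻¹.
Decay over the reach: 2.255·exp(−kt) = 2.255·0.4905 = 1.106 mg/L.
At the second outfall, C = (122000·1.106 + 10400·21.00) / (122000 + 10400) = 2.669 mg/L.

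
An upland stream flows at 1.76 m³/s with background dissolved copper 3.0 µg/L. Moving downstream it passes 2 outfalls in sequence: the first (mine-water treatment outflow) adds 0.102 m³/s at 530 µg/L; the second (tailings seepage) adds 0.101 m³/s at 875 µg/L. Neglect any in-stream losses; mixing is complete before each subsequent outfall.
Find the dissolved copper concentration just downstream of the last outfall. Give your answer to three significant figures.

Outfall 1: combined Q = 1.862 m³/s; C = (1.760·3.000 + 0.1020·530.0)/1.862 = 31.87 µg/L.
Outfall 2: combined Q = 1.963 m³/s; C = (1.862·31.87 + 0.1010·875.0)/1.963 = 75.25 µg/L.

75.2 µg/L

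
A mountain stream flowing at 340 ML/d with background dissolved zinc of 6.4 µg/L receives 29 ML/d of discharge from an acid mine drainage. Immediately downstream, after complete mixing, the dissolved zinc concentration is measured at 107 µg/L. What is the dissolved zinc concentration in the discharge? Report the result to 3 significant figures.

Mass balance: 340.0·6.400 + 29.00·Cₑ = 369.0·107.0
→ Cₑ = (369.0·107.0 − 340.0·6.400) / 29.00 = 1286 µg/L.

1290 µg/L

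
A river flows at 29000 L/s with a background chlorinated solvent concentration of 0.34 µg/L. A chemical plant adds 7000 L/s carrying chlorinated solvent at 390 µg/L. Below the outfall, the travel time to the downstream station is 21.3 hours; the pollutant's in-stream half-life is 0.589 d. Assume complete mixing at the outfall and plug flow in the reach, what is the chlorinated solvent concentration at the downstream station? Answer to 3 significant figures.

26.8 µg/L

Conservation of mass: C = (29000·0.3400 + 7000·390.0) / 36000 = 2740000/36000 = 76.11 µg/L.
Half-life 0.589 d → k = ln 2 / 0.589 = 1.177 d⁻¹.
After decay, C = 76.11 × e^(−kt) = 76.11 × 0.3519 = 26.78 µg/L.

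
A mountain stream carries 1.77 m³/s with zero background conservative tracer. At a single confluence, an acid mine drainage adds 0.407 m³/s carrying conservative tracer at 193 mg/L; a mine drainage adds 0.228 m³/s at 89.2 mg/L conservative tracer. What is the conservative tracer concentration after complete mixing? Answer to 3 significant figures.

41.1 mg/L

After mixing, C = (1.770·0 + 0.4070·193.0 + 0.2280·89.20) / 2.405 = 98.89/2.405 = 41.12 mg/L.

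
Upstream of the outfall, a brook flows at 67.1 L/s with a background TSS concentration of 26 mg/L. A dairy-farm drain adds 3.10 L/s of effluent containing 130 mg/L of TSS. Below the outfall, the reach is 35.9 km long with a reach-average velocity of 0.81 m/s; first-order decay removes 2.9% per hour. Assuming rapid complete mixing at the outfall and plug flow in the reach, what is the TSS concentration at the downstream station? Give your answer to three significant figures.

Mixed concentration C = ΣQC/ΣQ = (67.10·26.00 + 3.100·130.0) / 70.20 = 2148/70.20 = 30.59 mg/L.
Travel time t = 35.9·1000 / 0.81 = 44320 s = 12.31 h.
2.9%/h lost → k = −ln(1 − 0.029) = 0.02943 h⁻¹.
First-order decay: C = 30.59·exp(−k·t) = 30.59·0.6961 = 21.29 mg/L.

21.3 mg/L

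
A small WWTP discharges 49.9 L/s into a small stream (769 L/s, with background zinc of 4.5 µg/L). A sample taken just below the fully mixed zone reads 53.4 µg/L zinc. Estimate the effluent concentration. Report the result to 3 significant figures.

807 µg/L

Mass balance: 769.0·4.500 + 49.90·Cₑ = 818.9·53.40
→ Cₑ = (818.9·53.40 − 769.0·4.500) / 49.90 = 807.0 µg/L.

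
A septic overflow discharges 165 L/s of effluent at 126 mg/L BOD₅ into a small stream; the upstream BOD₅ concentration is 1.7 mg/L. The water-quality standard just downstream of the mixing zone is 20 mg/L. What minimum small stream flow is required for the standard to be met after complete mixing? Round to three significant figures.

Set C_mix = 20: (Q·1.700 + 165.0·126.0) / (Q + 165.0) = 20
→ Q = 165.0·(126.0 − 20)/(20 − 1.700) = 955.7 L/s.

956 L/s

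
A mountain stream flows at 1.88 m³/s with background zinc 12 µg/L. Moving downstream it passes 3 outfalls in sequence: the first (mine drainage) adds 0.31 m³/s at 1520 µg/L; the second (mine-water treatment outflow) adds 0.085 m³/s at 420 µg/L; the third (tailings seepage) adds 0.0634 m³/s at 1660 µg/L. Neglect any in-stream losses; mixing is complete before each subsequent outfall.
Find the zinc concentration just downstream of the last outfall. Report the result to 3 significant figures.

After outfall 1: Q = 1.880 + 0.3100 = 2.190 m³/s; C = (1.880·12.00 + 0.3100·1520)/2.190 = 225.5 µg/L.
After outfall 2: Q = 2.190 + 0.08500 = 2.275 m³/s; C = (2.190·225.5 + 0.08500·420.0)/2.275 = 232.7 µg/L.
After outfall 3: Q = 2.275 + 0.06340 = 2.338 m³/s; C = (2.275·232.7 + 0.06340·1660)/2.338 = 271.4 µg/L.

271 µg/L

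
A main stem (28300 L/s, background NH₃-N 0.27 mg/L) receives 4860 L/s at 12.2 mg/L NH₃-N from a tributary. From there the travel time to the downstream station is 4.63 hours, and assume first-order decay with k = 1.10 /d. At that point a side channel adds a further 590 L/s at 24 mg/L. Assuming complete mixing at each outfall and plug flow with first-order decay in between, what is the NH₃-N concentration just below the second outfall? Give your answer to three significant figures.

2.02 mg/L

Flow-weighted average: C = (28300·0.2700 + 4860·12.20) / 33160 = 66930/33160 = 2.018 mg/L; combined flow 33160 L/s.
Applying C = C₀e^(−kt): 2.018 × 0.8088 = 1.633 mg/L.
At the second outfall, C = (33160·1.633 + 590.0·24.00) / (33160 + 590.0) = 2.024 mg/L.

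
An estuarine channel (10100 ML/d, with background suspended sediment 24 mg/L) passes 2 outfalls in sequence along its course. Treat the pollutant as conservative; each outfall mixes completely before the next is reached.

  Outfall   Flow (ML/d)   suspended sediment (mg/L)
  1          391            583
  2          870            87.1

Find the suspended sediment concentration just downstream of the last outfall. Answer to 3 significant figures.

Below outfall 1: Q → 10490 ML/d, C = (10100·24.00 + 391.0·583.0)/10490 = 44.83 mg/L.
Below outfall 2: Q → 11360 ML/d, C = (10490·44.83 + 870.0·87.10)/11360 = 48.07 mg/L.

48.1 mg/L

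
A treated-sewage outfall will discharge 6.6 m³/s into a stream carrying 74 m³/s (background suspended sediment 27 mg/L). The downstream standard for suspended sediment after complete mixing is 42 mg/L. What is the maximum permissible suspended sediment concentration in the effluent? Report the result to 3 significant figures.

At the limit, (Qr·Cr + Qe·Cₑ)/(Qr + Qe) = 42:
Cₑ = (80.60·42 − 74.00·27.00) / 6.600 = 210.2 mg/L.

210 mg/L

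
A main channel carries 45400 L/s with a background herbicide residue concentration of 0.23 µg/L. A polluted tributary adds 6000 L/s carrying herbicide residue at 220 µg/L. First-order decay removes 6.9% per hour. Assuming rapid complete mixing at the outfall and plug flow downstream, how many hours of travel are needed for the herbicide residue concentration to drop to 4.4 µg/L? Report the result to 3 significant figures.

24.8 h

Flow-weighted average: C = (45400·0.2300 + 6000·220.0) / 51400 = 1330000/51400 = 25.88 µg/L.
6.9%/h lost → k = −ln(1 − 0.069) = 0.07150 h⁻¹.
25.88·exp(−k·t) = 4.4 → t = ln(25.88/4.4)/k = 89230 s = 24.78 h.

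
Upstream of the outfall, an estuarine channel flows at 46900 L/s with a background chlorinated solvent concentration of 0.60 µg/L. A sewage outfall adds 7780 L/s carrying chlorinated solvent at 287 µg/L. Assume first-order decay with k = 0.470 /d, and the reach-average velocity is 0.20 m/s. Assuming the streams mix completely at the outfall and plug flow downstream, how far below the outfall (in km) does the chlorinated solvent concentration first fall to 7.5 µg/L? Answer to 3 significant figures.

Mixed concentration C = ΣQC/ΣQ = (46900·0.6000 + 7780·287.0) / 54680 = 2261000/54680 = 41.35 µg/L.
Set 41.35·exp(−k·t) = 7.5 → t = ln(41.35/7.5)/k = 313800 s = 87.17 h.
Distance = v·t = 0.20·313800 = 62770 m = 62.77 km.

62.8 km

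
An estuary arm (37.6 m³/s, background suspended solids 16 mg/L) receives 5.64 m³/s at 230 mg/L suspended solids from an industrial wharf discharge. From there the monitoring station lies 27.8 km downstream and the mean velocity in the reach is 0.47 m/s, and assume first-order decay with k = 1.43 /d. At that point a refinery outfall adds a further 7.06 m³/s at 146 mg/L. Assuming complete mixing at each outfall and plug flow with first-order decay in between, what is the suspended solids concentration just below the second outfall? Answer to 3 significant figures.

34.7 mg/L

After mixing, C = (37.60·16.00 + 5.640·230.0) / 43.24 = 1899/43.24 = 43.91 mg/L; combined flow 43.24 m³/s.
Travel time t = 27.8·1000 / 0.47 = 59150 s = 16.43 h.
Applying C = C₀e^(−kt): 43.91 × 0.3757 = 16.50 mg/L.
Second outfall: C = (43.24·16.50 + 7.060·146.0)/50.30 = 34.67 mg/L.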